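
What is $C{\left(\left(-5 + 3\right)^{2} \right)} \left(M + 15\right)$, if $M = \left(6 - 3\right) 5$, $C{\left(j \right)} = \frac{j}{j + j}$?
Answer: $15$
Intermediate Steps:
$C{\left(j \right)} = \frac{1}{2}$ ($C{\left(j \right)} = \frac{j}{2 j} = j \frac{1}{2 j} = \frac{1}{2}$)
$M = 15$ ($M = 3 \cdot 5 = 15$)
$C{\left(\left(-5 + 3\right)^{2} \right)} \left(M + 15\right) = \frac{15 + 15}{2} = \frac{1}{2} \cdot 30 = 15$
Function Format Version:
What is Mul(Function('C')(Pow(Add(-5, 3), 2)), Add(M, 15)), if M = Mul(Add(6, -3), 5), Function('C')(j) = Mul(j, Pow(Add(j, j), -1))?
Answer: 15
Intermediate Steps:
Function('C')(j) = Rational(1, 2) (Function('C')(j) = Mul(j, Pow(Mul(2, j), -1)) = Mul(j, Mul(Rational(1, 2), Pow(j, -1))) = Rational(1, 2))
M = 15 (M = Mul(3, 5) = 15)
Mul(Function('C')(Pow(Add(-5, 3), 2)), Add(M, 15)) = Mul(Rational(1, 2), Add(15, 15)) = Mul(Rational(1, 2), 30) = 15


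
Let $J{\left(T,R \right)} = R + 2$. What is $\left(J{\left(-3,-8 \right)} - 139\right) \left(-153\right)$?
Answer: $22185$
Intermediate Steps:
$J{\left(T,R \right)} = 2 + R$
$\left(J{\left(-3,-8 \right)} - 139\right) \left(-153\right) = \left(\left(2 - 8\right) - 139\right) \left(-153\right) = \left(-6 - 139\right) \left(-153\right) = \left(-145\right) \left(-153\right) = 22185$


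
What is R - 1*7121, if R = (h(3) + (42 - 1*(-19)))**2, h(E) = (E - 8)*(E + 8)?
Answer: -7085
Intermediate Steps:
h(E) = (-8 + E)*(8 + E)
R = 36 (R = ((-64 + 3**2) + (42 - 1*(-19)))**2 = ((-64 + 9) + (42 + 19))**2 = (-55 + 61)**2 = 6**2 = 36)
R - 1*7121 = 36 - 1*7121 = 36 - 7121 = -7085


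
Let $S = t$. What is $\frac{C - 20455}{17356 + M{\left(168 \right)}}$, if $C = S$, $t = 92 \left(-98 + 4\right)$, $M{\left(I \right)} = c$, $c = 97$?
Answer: $- \frac{29103}{17453} \approx -1.6675$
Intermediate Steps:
$M{\left(I \right)} = 97$
$t = -8648$ ($t = 92 \left(-94\right) = -8648$)
$S = -8648$
$C = -8648$
$\frac{C - 20455}{17356 + M{\left(168 \right)}} = \frac{-8648 - 20455}{17356 + 97} = - \frac{29103}{17453}$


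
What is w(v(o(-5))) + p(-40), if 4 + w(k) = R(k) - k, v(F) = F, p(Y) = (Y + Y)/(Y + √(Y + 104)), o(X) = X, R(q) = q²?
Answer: 57/2 ≈ 28.500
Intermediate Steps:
p(Y) = 2*Y/(Y + √(104 + Y)) (p(Y) = (2*Y)/(Y + √(104 + Y)) = 2*Y/(Y + √(104 + Y)))
w(k) = -4 + k² - k (w(k) = -4 + (k² - k) = -4 + k² - k)
w(v(o(-5))) + p(-40) = (-4 + (-5)² - 1*(-5)) + 2*(-40)/(-40 + √(104 - 40)) = (-4 + 25 + 5) + 2*(-40)/(-40 + √64) = 26 + 2*(-40)/(-40 + 8) = 26 + 2*(-40)/(-32) = 26 + 2*(-40)*(-1/32) = 26 + 5/2 = 57/2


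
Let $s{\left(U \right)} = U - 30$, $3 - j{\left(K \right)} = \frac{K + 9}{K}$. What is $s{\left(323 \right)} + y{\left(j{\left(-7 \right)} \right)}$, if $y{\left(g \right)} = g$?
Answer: $\frac{2074}{7} \approx 296.29$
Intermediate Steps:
$j{\left(K \right)} = 3 - \frac{9 + K}{K}$ ($j{\left(K \right)} = 3 - \frac{K + 9}{K} = 3 - \frac{9 + K}{K}$)
$s{\left(U \right)} = -30 + U$
$s{\left(323 \right)} + y{\left(j{\left(-7 \right)} \right)} = \left(-30 + 323\right) + \left(2 - \frac{9}{-7}\right) = 293 + \left(2 - - \frac{9}{7}\right) = 293 + \left(2 + \frac{9}{7}\right) = 293 + \frac{23}{7} = \frac{2074}{7}$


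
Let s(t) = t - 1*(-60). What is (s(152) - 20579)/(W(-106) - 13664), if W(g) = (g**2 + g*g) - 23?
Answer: -20367/8785 ≈ -2.3184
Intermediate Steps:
s(t) = 60 + t (s(t) = t + 60 = 60 + t)
W(g) = -23 + 2*g**2 (W(g) = (g**2 + g**2) - 23 = 2*g**2 - 23 = -23 + 2*g**2)
(s(152) - 20579)/(W(-106) - 13664) = ((60 + 152) - 20579)/((-23 + 2*(-106)**2) - 13664) = (212 - 20579)/((-23 + 2*11236) - 13664) = -20367/((-23 + 22472) - 13664) = -20367/(22449 - 13664) = -20367/8785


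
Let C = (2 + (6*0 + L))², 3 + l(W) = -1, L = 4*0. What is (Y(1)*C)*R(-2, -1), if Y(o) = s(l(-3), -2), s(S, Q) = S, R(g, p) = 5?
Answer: -80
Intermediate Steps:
L = 0
l(W) = -4 (l(W) = -3 - 1 = -4)
Y(o) = -4
C = 4 (C = (2 + (6*0 + 0))² = (2 + (0 + 0))² = (2 + 0)² = 2² = 4)
(Y(1)*C)*R(-2, -1) = -4*4*5 = -16*5 = -80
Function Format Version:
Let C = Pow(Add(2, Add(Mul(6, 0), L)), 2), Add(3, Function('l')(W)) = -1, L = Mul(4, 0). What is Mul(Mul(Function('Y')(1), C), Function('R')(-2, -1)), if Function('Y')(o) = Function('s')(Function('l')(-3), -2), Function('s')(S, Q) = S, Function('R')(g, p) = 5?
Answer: -80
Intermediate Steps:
L = 0
Function('l')(W) = -4 (Function('l')(W) = Add(-3, -1) = -4)
Function('Y')(o) = -4
C = 4 (C = Pow(Add(2, Add(Mul(6, 0), 0)), 2) = Pow(Add(2, Add(0, 0)), 2) = Pow(Add(2, 0), 2) = Pow(2, 2) = 4)
Mul(Mul(Function('Y')(1), C), Function('R')(-2, -1)) = Mul(Mul(-4, 4), 5) = Mul(-16, 5) = -80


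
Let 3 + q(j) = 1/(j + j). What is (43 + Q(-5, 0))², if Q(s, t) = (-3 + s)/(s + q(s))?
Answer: 12694969/6561 ≈ 1934.9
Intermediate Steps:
q(j) = -3 + 1/(2*j) (q(j) = -3 + 1/(j + j) = -3 + 1/(2*j))
Q(s, t) = (-3 + s)/(-3 + s + 1/(2*s)) (Q(s, t) = (-3 + s)/(s + (-3 + 1/(2*s))) = (-3 + s)/(-3 + s + 1/(2*s)))
(43 + Q(-5, 0))² = (43 + 2*(-5)*(-3 - 5)/(1 + 2*(-5)*(-3 - 5)))² = (43 + 2*(-5)*(-8)/(1 + 2*(-5)*(-8)))² = (43 + 2*(-5)*(-8)/(1 + 80))² = (43 + 2*(-5)*(-8)/81)² = (43 + 2*(-5)*(1/81)*(-8))² = (43 + 80/81)² = (3563/81)² = 12694969/6561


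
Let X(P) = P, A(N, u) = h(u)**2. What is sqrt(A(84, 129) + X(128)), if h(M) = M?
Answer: sqrt(16769) ≈ 129.50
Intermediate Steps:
A(N, u) = u**2
sqrt(A(84, 129) + X(128)) = sqrt(129**2 + 128) = sqrt(16641 + 128) = sqrt(16769)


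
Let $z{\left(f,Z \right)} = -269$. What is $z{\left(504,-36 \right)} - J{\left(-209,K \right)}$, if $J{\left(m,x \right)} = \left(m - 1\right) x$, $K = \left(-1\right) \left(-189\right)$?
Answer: $39421$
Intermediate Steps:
$K = 189$
$J{\left(m,x \right)} = x \left(-1 + m\right)$ ($J{\left(m,x \right)} = \left(-1 + m\right) x = x \left(-1 + m\right)$)
$z{\left(504,-36 \right)} - J{\left(-209,K \right)} = -269 - 189 \left(-1 - 209\right) = -269 - 189 \left(-210\right) = -269 - -39690 = -269 + 39690 = 39421$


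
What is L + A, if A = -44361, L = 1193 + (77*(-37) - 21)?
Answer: -46038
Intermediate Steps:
L = -1677 (L = 1193 + (-2849 - 21) = 1193 - 2870 = -1677)
L + A = -1677 - 44361 = -46038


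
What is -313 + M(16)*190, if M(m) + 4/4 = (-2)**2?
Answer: 257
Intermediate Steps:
M(m) = 3 (M(m) = -1 + (-2)**2 = -1 + 4 = 3)
-313 + M(16)*190 = -313 + 3*190 = -313 + 570 = 257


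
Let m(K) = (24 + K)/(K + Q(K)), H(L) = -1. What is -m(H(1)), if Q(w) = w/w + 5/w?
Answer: 23/5 ≈ 4.6000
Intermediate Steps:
Q(w) = 1 + 5/w
m(K) = (24 + K)/(K + (5 + K)/K)
-m(H(1)) = -(-1)*(24 - 1)/(5 - 1 + (-1)**2) = -(-1)*23/(5 - 1 + 1) = -(-1)*23/5 = -1*(-23/5) = 23/5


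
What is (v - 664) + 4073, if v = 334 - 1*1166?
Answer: 2577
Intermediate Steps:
v = -832 (v = 334 - 1166 = -832)
(v - 664) + 4073 = (-832 - 664) + 4073 = -1496 + 4073 = 2577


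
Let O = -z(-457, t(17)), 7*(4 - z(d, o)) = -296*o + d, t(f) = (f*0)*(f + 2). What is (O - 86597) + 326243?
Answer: 1677037/7 ≈ 2.3958e+5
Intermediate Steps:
t(f) = 0 (t(f) = 0*(2 + f) = 0)
z(d, o) = 4 - d/7 + 296*o/7 (z(d, o) = 4 - (-296*o + d)/7 = 4 - (d - 296*o)/7 = 4 + (-d/7 + 296*o/7) = 4 - d/7 + 296*o/7)
O = -485/7 (O = -(4 - 1/7*(-457) + (296/7)*0) = -(4 + 457/7 + 0) = -1*485/7 = -485/7 ≈ -69.286)
(O - 86597) + 326243 = (-485/7 - 86597) + 326243 = -606664/7 + 326243 = 1677037/7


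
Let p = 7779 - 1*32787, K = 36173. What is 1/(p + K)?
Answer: 1/11165 ≈ 8.9566e-5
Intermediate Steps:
p = -25008 (p = 7779 - 32787 = -25008)
1/(p + K) = 1/(-25008 + 36173) = 1/11165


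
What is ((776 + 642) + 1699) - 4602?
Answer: -1485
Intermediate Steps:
((776 + 642) + 1699) - 4602 = (1418 + 1699) - 4602 = 3117 - 4602 = -1485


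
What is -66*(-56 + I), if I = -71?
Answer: 8382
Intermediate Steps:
-66*(-56 + I) = -66*(-56 - 71) = -66*(-127) = 8382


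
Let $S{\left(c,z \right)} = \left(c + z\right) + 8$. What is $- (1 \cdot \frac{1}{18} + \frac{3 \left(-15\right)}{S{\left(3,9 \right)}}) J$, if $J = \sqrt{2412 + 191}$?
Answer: $\frac{79 \sqrt{2603}}{36} \approx 111.96$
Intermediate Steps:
$J = \sqrt{2603} \approx 51.02$
$S{\left(c,z \right)} = 8 + c + z$
$- (1 \cdot \frac{1}{18} + \frac{3 \left(-15\right)}{S{\left(3,9 \right)}}) J = - (1 \cdot \frac{1}{18} + \frac{3 \left(-15\right)}{8 + 3 + 9}) \sqrt{2603} = - (1 \cdot \frac{1}{18} - \frac{45}{20}) \sqrt{2603} = - (\frac{1}{18} - \frac{9}{4}) \sqrt{2603} = \left(-1\right) \left(- \frac{79}{36}\right) \sqrt{2603} = \frac{79 \sqrt{2603}}{36}$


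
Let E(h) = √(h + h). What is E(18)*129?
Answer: 774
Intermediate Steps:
E(h) = √2*√h (E(h) = √(2*h) = √2*√h)
E(18)*129 = (√2*√18)*129 = (√2*(3*√2))*129 = 6*129 = 774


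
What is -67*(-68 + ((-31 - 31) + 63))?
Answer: 4489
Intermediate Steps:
-67*(-68 + ((-31 - 31) + 63)) = -67*(-68 + (-62 + 63)) = -67*(-68 + 1) = -67*(-67) = 4489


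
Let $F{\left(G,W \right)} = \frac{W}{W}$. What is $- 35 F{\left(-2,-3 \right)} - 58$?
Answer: $-93$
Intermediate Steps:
$F{\left(G,W \right)} = 1$
$- 35 F{\left(-2,-3 \right)} - 58 = \left(-35\right) 1 - 58 = -35 - 58 = -93$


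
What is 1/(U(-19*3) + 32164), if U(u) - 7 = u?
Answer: 1/32114 ≈ 3.1139e-5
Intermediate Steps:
U(u) = 7 + u
1/(U(-19*3) + 32164) = 1/((7 - 19*3) + 32164) = 1/((7 - 57) + 32164) = 1/(-50 + 32164) = 1/32114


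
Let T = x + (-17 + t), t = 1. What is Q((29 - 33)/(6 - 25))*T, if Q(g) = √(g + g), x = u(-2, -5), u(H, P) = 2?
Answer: -28*√38/19 ≈ -9.0844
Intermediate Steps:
x = 2
Q(g) = √2*√g (Q(g) = √(2*g) = √2*√g)
T = -14 (T = 2 + (-17 + 1) = 2 - 16 = -14)
Q((29 - 33)/(6 - 25))*T = (√2*√((29 - 33)/(6 - 25)))*(-14) = (√2*√(-4/(-19)))*(-14) = (√2*√(-4*(-1/19)))*(-14) = (√2*√(4/19))*(-14) = (√2*(2*√19/19))*(-14) = (2*√38/19)*(-14) = -28*√38/19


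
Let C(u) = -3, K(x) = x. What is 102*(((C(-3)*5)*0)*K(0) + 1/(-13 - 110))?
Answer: -34/41 ≈ -0.82927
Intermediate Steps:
102*(((C(-3)*5)*0)*K(0) + 1/(-13 - 110)) = 102*((-3*5*0)*0 + 1/(-13 - 110)) = 102*(-15*0*0 + 1/(-123)) = 102*(0*0 - 1/123) = 102*(0 - 1/123) = 102*(-1/123) = -34/41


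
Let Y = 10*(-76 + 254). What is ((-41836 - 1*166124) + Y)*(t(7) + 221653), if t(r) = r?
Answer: -45701858800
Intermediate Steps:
Y = 1780 (Y = 10*178 = 1780)
((-41836 - 1*166124) + Y)*(t(7) + 221653) = ((-41836 - 1*166124) + 1780)*(7 + 221653) = ((-41836 - 166124) + 1780)*221660 = (-207960 + 1780)*221660 = -206180*221660 = -45701858800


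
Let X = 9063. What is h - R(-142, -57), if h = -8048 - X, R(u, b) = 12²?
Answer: -17255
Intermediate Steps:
R(u, b) = 144
h = -17111 (h = -8048 - 1*9063 = -8048 - 9063 = -17111)
h - R(-142, -57) = -17111 - 1*144 = -17111 - 144 = -17255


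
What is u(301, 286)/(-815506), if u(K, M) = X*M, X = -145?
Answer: 20735/407753 ≈ 0.050852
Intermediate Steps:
u(K, M) = -145*M
u(301, 286)/(-815506) = -145*286/(-815506) = -41470*(-1/815506) = 20735/407753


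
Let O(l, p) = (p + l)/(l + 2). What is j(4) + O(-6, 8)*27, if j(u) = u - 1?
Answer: -21/2 ≈ -10.500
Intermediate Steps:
j(u) = -1 + u
O(l, p) = (l + p)/(2 + l)
j(4) + O(-6, 8)*27 = (-1 + 4) + ((-6 + 8)/(2 - 6))*27 = 3 + (2/(-4))*27 = 3 - ¼*2*27 = 3 - ½*27 = 3 - 27/2 = -21/2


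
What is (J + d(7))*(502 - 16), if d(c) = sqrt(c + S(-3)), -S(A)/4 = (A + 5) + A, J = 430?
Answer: 208980 + 486*sqrt(11) ≈ 2.1059e+5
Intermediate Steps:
S(A) = -20 - 8*A (S(A) = -4*((A + 5) + A) = -4*((5 + A) + A) = -4*(5 + 2*A) = -20 - 8*A)
d(c) = sqrt(4 + c) (d(c) = sqrt(c + (-20 - 8*(-3))) = sqrt(c + (-20 + 24)) = sqrt(c + 4) = sqrt(4 + c))
(J + d(7))*(502 - 16) = (430 + sqrt(4 + 7))*(502 - 16) = (430 + sqrt(11))*486 = 208980 + 486*sqrt(11)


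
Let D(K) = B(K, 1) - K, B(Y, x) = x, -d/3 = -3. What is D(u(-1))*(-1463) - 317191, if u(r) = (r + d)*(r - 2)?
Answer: -353766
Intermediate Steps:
d = 9 (d = -3*(-3) = 9)
u(r) = (-2 + r)*(9 + r) (u(r) = (r + 9)*(r - 2) = (9 + r)*(-2 + r) = (-2 + r)*(9 + r))
D(K) = 1 - K
D(u(-1))*(-1463) - 317191 = (1 - (-18 + (-1)² + 7*(-1)))*(-1463) - 317191 = (1 - (-18 + 1 - 7))*(-1463) - 317191 = (1 - 1*(-24))*(-1463) - 317191 = (1 + 24)*(-1463) - 317191 = 25*(-1463) - 317191 = -36575 - 317191 = -353766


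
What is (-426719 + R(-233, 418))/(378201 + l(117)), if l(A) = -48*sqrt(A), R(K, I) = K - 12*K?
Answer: -53472074452/47678575611 - 6786496*sqrt(13)/15892858537 ≈ -1.1231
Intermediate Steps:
R(K, I) = -11*K
(-426719 + R(-233, 418))/(378201 + l(117)) = (-426719 - 11*(-233))/(378201 - 144*sqrt(13)) = (-426719 + 2563)/(378201 - 144*sqrt(13)) = -424156/(378201 - 144*sqrt(13))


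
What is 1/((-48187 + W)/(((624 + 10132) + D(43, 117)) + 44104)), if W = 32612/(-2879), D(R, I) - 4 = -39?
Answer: -31568235/27752597 ≈ -1.1375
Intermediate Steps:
D(R, I) = -35 (D(R, I) = 4 - 39 = -35)
W = -32612/2879 (W = 32612*(-1/2879) = -32612/2879 ≈ -11.328)
1/((-48187 + W)/(((624 + 10132) + D(43, 117)) + 44104)) = 1/((-48187 - 32612/2879)/(((624 + 10132) - 35) + 44104)) = 1/(-138762985/(2879*((10756 - 35) + 44104))) = 1/(-138762985/(2879*(10721 + 44104))) = 1/(-138762985/2879/54825) = 1/(-138762985/2879*1/54825) = 1/(-27752597/31568235) = -31568235/27752597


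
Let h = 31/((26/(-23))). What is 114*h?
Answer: -40641/13 ≈ -3126.2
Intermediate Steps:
h = -713/26 (h = 31/((26*(-1/23))) = 31/(-26/23) = 31*(-23/26) = -713/26 ≈ -27.423)
114*h = 114*(-713/26) = -40641/13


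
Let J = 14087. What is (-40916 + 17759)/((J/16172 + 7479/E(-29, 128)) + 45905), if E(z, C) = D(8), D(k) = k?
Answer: -249663336/505005697 ≈ -0.49438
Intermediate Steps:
E(z, C) = 8
(-40916 + 17759)/((J/16172 + 7479/E(-29, 128)) + 45905) = (-40916 + 17759)/((14087/16172 + 7479/8) + 45905) = -23157/((14087*(1/16172) + 7479*(⅛)) + 45905) = -23157/((14087/16172 + 7479/8) + 45905) = -23157/(30265771/32344 + 45905) = -23157/1515017091/32344 = -23157*32344/1515017091 = -249663336/505005697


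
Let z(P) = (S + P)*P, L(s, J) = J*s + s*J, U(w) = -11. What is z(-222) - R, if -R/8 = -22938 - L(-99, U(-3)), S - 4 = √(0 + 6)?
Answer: -152532 - 222*√6 ≈ -1.5308e+5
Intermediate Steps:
L(s, J) = 2*J*s (L(s, J) = J*s + J*s = 2*J*s)
S = 4 + √6 (S = 4 + √(0 + 6) = 4 + √6 ≈ 6.4495)
R = 200928 (R = -8*(-22938 - 2*(-11)*(-99)) = -8*(-22938 - 1*2178) = -8*(-22938 - 2178) = -8*(-25116) = 200928)
z(P) = P*(4 + P + √6) (z(P) = ((4 + √6) + P)*P = (4 + P + √6)*P = P*(4 + P + √6))
z(-222) - R = -222*(4 - 222 + √6) - 1*200928 = -222*(-218 + √6) - 200928 = (48396 - 222*√6) - 200928 = -152532 - 222*√6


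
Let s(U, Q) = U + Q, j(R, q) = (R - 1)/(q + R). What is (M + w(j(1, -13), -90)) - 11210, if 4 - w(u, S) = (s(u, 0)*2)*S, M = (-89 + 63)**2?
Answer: -10530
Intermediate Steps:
j(R, q) = (-1 + R)/(R + q)
s(U, Q) = Q + U
M = 676 (M = (-26)**2 = 676)
w(u, S) = 4 - 2*S*u (w(u, S) = 4 - (0 + u)*2*S = 4 - u*2*S = 4 - 2*u*S = 4 - 2*S*u)
(M + w(j(1, -13), -90)) - 11210 = (676 + (4 - 2*(-90)*(-1 + 1)/(1 - 13))) - 11210 = (676 + (4 - 2*(-90)*0/(-12))) - 11210 = (676 + (4 - 2*(-90)*(-1/12*0))) - 11210 = (676 + (4 - 2*(-90)*0)) - 11210 = (676 + (4 + 0)) - 11210 = (676 + 4) - 11210 = 680 - 11210 = -10530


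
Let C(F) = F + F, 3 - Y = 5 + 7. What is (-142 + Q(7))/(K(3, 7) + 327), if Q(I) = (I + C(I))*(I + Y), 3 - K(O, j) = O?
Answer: -184/327 ≈ -0.56269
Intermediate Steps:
Y = -9 (Y = 3 - (5 + 7) = 3 - 1*12 = 3 - 12 = -9)
C(F) = 2*F
K(O, j) = 3 - O
Q(I) = 3*I*(-9 + I) (Q(I) = (I + 2*I)*(I - 9) = (3*I)*(-9 + I) = 3*I*(-9 + I))
(-142 + Q(7))/(K(3, 7) + 327) = (-142 + 3*7*(-9 + 7))/((3 - 1*3) + 327) = (-142 + 3*7*(-2))/((3 - 3) + 327) = (-142 - 42)/(0 + 327) = -184/327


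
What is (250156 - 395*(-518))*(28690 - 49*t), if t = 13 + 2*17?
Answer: 11999910442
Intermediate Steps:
t = 47 (t = 13 + 34 = 47)
(250156 - 395*(-518))*(28690 - 49*t) = (250156 - 395*(-518))*(28690 - 49*47) = (250156 + 204610)*(28690 - 2303) = 454766*26387 = 11999910442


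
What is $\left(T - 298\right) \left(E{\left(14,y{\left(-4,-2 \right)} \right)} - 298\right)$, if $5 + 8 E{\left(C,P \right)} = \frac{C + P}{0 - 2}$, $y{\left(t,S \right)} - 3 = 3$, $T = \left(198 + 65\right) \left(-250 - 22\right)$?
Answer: $\frac{86164883}{4} \approx 2.1541 \cdot 10^{7}$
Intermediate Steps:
$T = -71536$ ($T = 263 \left(-272\right) = -71536$)
$y{\left(t,S \right)} = 6$ ($y{\left(t,S \right)} = 3 + 3 = 6$)
$E{\left(C,P \right)} = - \frac{5}{8} - \frac{C}{16} - \frac{P}{16}$ ($E{\left(C,P \right)} = - \frac{5}{8} + \frac{\left(C + P\right) \frac{1}{0 - 2}}{8} = - \frac{5}{8} + \frac{\left(C + P\right) \frac{1}{-2}}{8} = - \frac{5}{8} + \frac{\left(C + P\right) \left(- \frac{1}{2}\right)}{8} = - \frac{5}{8} + \frac{- \frac{C}{2} - \frac{P}{2}}{8} = - \frac{5}{8} - \left(\frac{C}{16} + \frac{P}{16}\right) = - \frac{5}{8} - \frac{C}{16} - \frac{P}{16}$)
$\left(T - 298\right) \left(E{\left(14,y{\left(-4,-2 \right)} \right)} - 298\right) = \left(-71536 - 298\right) \left(\left(- \frac{5}{8} - \frac{7}{8} - \frac{3}{8}\right) - 298\right) = - 71834 \left(\left(- \frac{5}{8} - \frac{7}{8} - \frac{3}{8}\right) - 298\right) = - 71834 \left(- \frac{15}{8} - 298\right) = \left(-71834\right) \left(- \frac{2399}{8}\right) = \frac{86164883}{4}$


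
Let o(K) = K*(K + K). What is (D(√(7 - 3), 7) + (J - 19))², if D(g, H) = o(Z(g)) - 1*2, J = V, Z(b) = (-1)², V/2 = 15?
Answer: 121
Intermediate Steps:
V = 30 (V = 2*15 = 30)
Z(b) = 1
J = 30
o(K) = 2*K² (o(K) = K*(2*K) = 2*K²)
D(g, H) = 0 (D(g, H) = 2*1² - 1*2 = 2*1 - 2 = 2 - 2 = 0)
(D(√(7 - 3), 7) + (J - 19))² = (0 + (30 - 19))² = (0 + 11)² = 11² = 121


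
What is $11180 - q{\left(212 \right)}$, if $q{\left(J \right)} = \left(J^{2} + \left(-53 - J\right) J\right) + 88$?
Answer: $22328$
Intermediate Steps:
$q{\left(J \right)} = 88 + J^{2} + J \left(-53 - J\right)$ ($q{\left(J \right)} = \left(J^{2} + J \left(-53 - J\right)\right) + 88 = 88 + J^{2} + J \left(-53 - J\right)$)
$11180 - q{\left(212 \right)} = 11180 - \left(88 - 11236\right) = 11180 - -11148 = 11180 + 11148 = 22328$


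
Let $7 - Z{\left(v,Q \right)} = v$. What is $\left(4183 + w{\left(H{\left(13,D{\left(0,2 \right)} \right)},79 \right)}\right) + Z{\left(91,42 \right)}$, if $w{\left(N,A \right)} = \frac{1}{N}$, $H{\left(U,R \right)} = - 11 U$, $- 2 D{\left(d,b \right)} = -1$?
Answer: $\frac{586156}{143} \approx 4099.0$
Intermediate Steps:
$Z{\left(v,Q \right)} = 7 - v$
$D{\left(d,b \right)} = \frac{1}{2}$ ($D{\left(d,b \right)} = \left(- \frac{1}{2}\right) \left(-1\right) = \frac{1}{2}$)
$\left(4183 + w{\left(H{\left(13,D{\left(0,2 \right)} \right)},79 \right)}\right) + Z{\left(91,42 \right)} = \left(4183 + \frac{1}{\left(-11\right) 13}\right) + \left(7 - 91\right) = \left(4183 + \frac{1}{-143}\right) + \left(7 - 91\right) = \left(4183 - \frac{1}{143}\right) - 84 = \frac{598168}{143} - 84 = \frac{586156}{143}$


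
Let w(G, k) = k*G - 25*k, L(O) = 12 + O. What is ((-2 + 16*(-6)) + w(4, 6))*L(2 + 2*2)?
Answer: -4032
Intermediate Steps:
w(G, k) = -25*k + G*k (w(G, k) = G*k - 25*k = -25*k + G*k)
((-2 + 16*(-6)) + w(4, 6))*L(2 + 2*2) = ((-2 + 16*(-6)) + 6*(-25 + 4))*(12 + (2 + 2*2)) = ((-2 - 96) + 6*(-21))*(12 + (2 + 4)) = (-98 - 126)*(12 + 6) = -224*18 = -4032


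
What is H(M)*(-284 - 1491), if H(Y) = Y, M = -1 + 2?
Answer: -1775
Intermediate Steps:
M = 1
H(M)*(-284 - 1491) = 1*(-284 - 1491) = 1*(-1775) = -1775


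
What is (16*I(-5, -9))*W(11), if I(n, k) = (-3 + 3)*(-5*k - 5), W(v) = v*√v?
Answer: 0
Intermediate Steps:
W(v) = v^(3/2)
I(n, k) = 0 (I(n, k) = 0*(-5 - 5*k) = 0)
(16*I(-5, -9))*W(11) = (16*0)*11^(3/2) = 0*(11*√11) = 0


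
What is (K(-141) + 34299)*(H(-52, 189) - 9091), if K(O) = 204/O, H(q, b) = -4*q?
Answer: -304665165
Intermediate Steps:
(K(-141) + 34299)*(H(-52, 189) - 9091) = (204/(-141) + 34299)*(-4*(-52) - 9091) = (204*(-1/141) + 34299)*(208 - 9091) = (-68/47 + 34299)*(-8883) = (1611985/47)*(-8883) = -304665165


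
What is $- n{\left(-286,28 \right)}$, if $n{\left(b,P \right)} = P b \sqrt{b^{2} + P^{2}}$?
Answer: $16016 \sqrt{20645} \approx 2.3012 \cdot 10^{6}$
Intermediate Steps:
$n{\left(b,P \right)} = P b \sqrt{P^{2} + b^{2}}$
$- n{\left(-286,28 \right)} = - 28 \left(-286\right) \sqrt{28^{2} + \left(-286\right)^{2}} = - 28 \left(-286\right) \sqrt{784 + 81796} = - 28 \left(-286\right) \sqrt{82580} = - 28 \left(-286\right) 2 \sqrt{20645} = - \left(-16016\right) \sqrt{20645} = 16016 \sqrt{20645}$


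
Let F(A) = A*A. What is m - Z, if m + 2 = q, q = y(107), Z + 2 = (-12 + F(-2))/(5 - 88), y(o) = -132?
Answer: -10964/83 ≈ -132.10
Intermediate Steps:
F(A) = A²
Z = -158/83 (Z = -2 + (-12 + (-2)²)/(5 - 88) = -2 + (-12 + 4)/(-83) = -2 - 1/83*(-8) = -2 + 8/83 = -158/83 ≈ -1.9036)
q = -132
m = -134 (m = -2 - 132 = -134)
m - Z = -134 - 1*(-158/83) = -134 + 158/83 = -10964/83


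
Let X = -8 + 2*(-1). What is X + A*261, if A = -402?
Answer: -104932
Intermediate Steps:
X = -10 (X = -8 - 2 = -10)
X + A*261 = -10 - 402*261 = -10 - 104922 = -104932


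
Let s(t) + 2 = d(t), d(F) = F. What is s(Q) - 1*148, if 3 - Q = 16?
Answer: -163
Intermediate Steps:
Q = -13 (Q = 3 - 1*16 = 3 - 16 = -13)
s(t) = -2 + t
s(Q) - 1*148 = (-2 - 13) - 1*148 = -15 - 148 = -163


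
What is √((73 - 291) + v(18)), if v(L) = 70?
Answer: 2*I*√37 ≈ 12.166*I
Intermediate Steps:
√((73 - 291) + v(18)) = √((73 - 291) + 70) = √(-218 + 70) = √(-148) = 2*I*√37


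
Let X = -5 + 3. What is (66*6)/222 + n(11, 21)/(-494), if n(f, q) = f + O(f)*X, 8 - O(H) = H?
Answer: 31975/18278 ≈ 1.7494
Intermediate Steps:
O(H) = 8 - H
X = -2
n(f, q) = -16 + 3*f (n(f, q) = f + (8 - f)*(-2) = f + (-16 + 2*f) = -16 + 3*f)
(66*6)/222 + n(11, 21)/(-494) = (66*6)/222 + (-16 + 3*11)/(-494) = 396*(1/222) + (-16 + 33)*(-1/494) = 66/37 + 17*(-1/494) = 66/37 - 17/494 = 31975/18278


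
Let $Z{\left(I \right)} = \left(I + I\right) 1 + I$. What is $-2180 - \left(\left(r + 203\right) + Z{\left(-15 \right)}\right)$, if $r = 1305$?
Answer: $-3643$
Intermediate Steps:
$Z{\left(I \right)} = 3 I$ ($Z{\left(I \right)} = 2 I 1 + I = 2 I + I = 3 I$)
$-2180 - \left(\left(r + 203\right) + Z{\left(-15 \right)}\right) = -2180 - \left(\left(1305 + 203\right) + 3 \left(-15\right)\right) = -2180 - \left(1508 - 45\right) = -2180 - 1463 = -3643$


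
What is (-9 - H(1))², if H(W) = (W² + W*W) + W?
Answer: 144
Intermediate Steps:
H(W) = W + 2*W² (H(W) = (W² + W²) + W = 2*W² + W = W + 2*W²)
(-9 - H(1))² = (-9 - (1 + 2*1))² = (-9 - (1 + 2))² = (-9 - 3)² = (-12)² = 144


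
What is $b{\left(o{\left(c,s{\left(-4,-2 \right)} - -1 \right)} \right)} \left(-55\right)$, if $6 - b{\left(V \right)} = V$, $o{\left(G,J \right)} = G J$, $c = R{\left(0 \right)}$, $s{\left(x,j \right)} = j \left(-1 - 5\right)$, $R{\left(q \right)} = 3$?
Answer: $1815$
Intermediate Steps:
$s{\left(x,j \right)} = - 6 j$ ($s{\left(x,j \right)} = j \left(-6\right) = - 6 j$)
$c = 3$
$b{\left(V \right)} = 6 - V$
$b{\left(o{\left(c,s{\left(-4,-2 \right)} - -1 \right)} \right)} \left(-55\right) = \left(6 - 3 \left(\left(-6\right) \left(-2\right) - -1\right)\right) \left(-55\right) = \left(6 - 3 \left(12 + 1\right)\right) \left(-55\right) = \left(6 - 3 \cdot 13\right) \left(-55\right) = \left(6 - 39\right) \left(-55\right) = \left(-33\right) \left(-55\right) = 1815$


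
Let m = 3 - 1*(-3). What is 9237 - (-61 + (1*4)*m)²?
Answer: 7868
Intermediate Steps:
m = 6 (m = 3 + 3 = 6)
9237 - (-61 + (1*4)*m)² = 9237 - (-61 + (1*4)*6)² = 9237 - (-61 + 4*6)² = 9237 - (-61 + 24)² = 9237 - 1*(-37)² = 9237 - 1*1369 = 9237 - 1369 = 7868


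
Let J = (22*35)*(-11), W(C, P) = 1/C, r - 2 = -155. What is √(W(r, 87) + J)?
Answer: I*√22030487/51 ≈ 92.033*I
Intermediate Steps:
r = -153 (r = 2 - 155 = -153)
J = -8470 (J = 770*(-11) = -8470)
√(W(r, 87) + J) = √(1/(-153) - 8470) = √(-1/153 - 8470) = √(-1295911/153) = I*√22030487/51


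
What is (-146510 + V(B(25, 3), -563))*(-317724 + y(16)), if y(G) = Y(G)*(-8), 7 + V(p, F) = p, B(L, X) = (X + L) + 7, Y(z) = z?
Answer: 46559596664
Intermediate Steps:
B(L, X) = 7 + L + X (B(L, X) = (L + X) + 7 = 7 + L + X)
V(p, F) = -7 + p
y(G) = -8*G (y(G) = G*(-8) = -8*G)
(-146510 + V(B(25, 3), -563))*(-317724 + y(16)) = (-146510 + (-7 + (7 + 25 + 3)))*(-317724 - 8*16) = (-146510 + (-7 + 35))*(-317724 - 128) = (-146510 + 28)*(-317852) = -146482*(-317852) = 46559596664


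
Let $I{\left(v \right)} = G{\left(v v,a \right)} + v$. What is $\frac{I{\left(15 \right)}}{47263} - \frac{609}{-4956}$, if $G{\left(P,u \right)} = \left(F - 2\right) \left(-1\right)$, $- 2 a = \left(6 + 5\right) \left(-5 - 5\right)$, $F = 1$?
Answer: $\frac{1374403}{11154068} \approx 0.12322$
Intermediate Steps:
$a = 55$ ($a = - \frac{\left(6 + 5\right) \left(-5 - 5\right)}{2} = - \frac{11 \left(-5 - 5\right)}{2} = - \frac{11 \left(-10\right)}{2} = \left(- \frac{1}{2}\right) \left(-110\right) = 55$)
$G{\left(P,u \right)} = 1$ ($G{\left(P,u \right)} = \left(1 - 2\right) \left(-1\right) = \left(-1\right) \left(-1\right) = 1$)
$I{\left(v \right)} = 1 + v$
$\frac{I{\left(15 \right)}}{47263} - \frac{609}{-4956} = \frac{1 + 15}{47263} - \frac{609}{-4956} = 16 \cdot \frac{1}{47263} - - \frac{29}{236} = \frac{16}{47263} + \frac{29}{236} = \frac{1374403}{11154068}$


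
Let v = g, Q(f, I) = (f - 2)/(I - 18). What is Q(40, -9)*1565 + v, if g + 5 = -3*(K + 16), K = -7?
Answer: -60334/27 ≈ -2234.6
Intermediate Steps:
Q(f, I) = (-2 + f)/(-18 + I)
g = -32 (g = -5 - 3*(-7 + 16) = -5 - 3*9 = -5 - 27 = -32)
v = -32
Q(40, -9)*1565 + v = ((-2 + 40)/(-18 - 9))*1565 - 32 = (38/(-27))*1565 - 32 = -1/27*38*1565 - 32 = -38/27*1565 - 32 = -59470/27 - 32 = -60334/27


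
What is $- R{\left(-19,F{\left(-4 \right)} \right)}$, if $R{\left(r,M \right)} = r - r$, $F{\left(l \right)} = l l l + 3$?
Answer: $0$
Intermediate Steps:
$F{\left(l \right)} = 3 + l^{3}$ ($F{\left(l \right)} = l^{2} l + 3 = l^{3} + 3 = 3 + l^{3}$)
$R{\left(r,M \right)} = 0$
$- R{\left(-19,F{\left(-4 \right)} \right)} = \left(-1\right) 0 = 0$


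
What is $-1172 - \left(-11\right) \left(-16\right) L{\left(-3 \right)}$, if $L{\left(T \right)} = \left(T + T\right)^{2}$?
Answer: $-7508$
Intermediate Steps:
$L{\left(T \right)} = 4 T^{2}$ ($L{\left(T \right)} = \left(2 T\right)^{2} = 4 T^{2}$)
$-1172 - \left(-11\right) \left(-16\right) L{\left(-3 \right)} = -1172 - \left(-11\right) \left(-16\right) 4 \left(-3\right)^{2} = -1172 - 176 \cdot 4 \cdot 9 = -1172 - 176 \cdot 36 = -1172 - 6336 = -7508$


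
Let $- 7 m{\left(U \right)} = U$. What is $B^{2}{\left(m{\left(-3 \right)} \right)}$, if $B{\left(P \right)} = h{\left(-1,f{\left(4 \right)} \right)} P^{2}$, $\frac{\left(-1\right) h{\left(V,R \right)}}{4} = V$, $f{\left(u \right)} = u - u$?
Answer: $\frac{1296}{2401} \approx 0.53977$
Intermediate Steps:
$f{\left(u \right)} = 0$
$h{\left(V,R \right)} = - 4 V$
$m{\left(U \right)} = - \frac{U}{7}$
$B{\left(P \right)} = 4 P^{2}$ ($B{\left(P \right)} = \left(-4\right) \left(-1\right) P^{2} = 4 P^{2}$)
$B^{2}{\left(m{\left(-3 \right)} \right)} = \left(4 \left(\left(- \frac{1}{7}\right) \left(-3\right)\right)^{2}\right)^{2} = \left(4 \left(\frac{3}{7}\right)^{2}\right)^{2} = \left(4 \cdot \frac{9}{49}\right)^{2} = \left(\frac{36}{49}\right)^{2} = \frac{1296}{2401}$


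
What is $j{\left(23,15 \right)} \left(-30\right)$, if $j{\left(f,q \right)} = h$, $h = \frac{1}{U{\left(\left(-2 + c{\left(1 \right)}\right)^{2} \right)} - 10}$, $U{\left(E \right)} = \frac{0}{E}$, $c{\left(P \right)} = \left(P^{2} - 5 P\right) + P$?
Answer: $3$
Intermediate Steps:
$c{\left(P \right)} = P^{2} - 4 P$
$U{\left(E \right)} = 0$
$h = - \frac{1}{10}$ ($h = \frac{1}{0 - 10} = \frac{1}{-10} = - \frac{1}{10} \approx -0.1$)
$j{\left(f,q \right)} = - \frac{1}{10}$
$j{\left(23,15 \right)} \left(-30\right) = \left(- \frac{1}{10}\right) \left(-30\right) = 3$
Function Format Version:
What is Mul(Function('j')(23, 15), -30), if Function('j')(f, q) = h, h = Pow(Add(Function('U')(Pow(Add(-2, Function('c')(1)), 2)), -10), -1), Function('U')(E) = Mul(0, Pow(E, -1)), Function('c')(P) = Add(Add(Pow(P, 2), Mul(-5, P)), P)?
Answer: 3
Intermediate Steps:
Function('c')(P) = Add(Pow(P, 2), Mul(-4, P))
Function('U')(E) = 0
h = Rational(-1, 10) (h = Pow(Add(0, -10), -1) = Pow(-10, -1) = Rational(-1, 10) ≈ -0.10000)
Function('j')(f, q) = Rational(-1, 10)
Mul(Function('j')(23, 15), -30) = Mul(Rational(-1, 10), -30) = 3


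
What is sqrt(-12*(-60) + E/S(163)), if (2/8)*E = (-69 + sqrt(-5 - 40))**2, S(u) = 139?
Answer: 6*sqrt(459256 - 6394*I*sqrt(5))/139 ≈ 29.256 - 0.45529*I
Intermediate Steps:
E = 4*(-69 + 3*I*sqrt(5))**2 (E = 4*(-69 + sqrt(-5 - 40))**2 = 4*(-69 + sqrt(-45))**2 = 4*(-69 + 3*I*sqrt(5))**2 ≈ 18864.0 - 3702.9*I)
sqrt(-12*(-60) + E/S(163)) = sqrt(-12*(-60) + (18864 - 1656*I*sqrt(5))/139) = sqrt(720 + (18864 - 1656*I*sqrt(5))*(1/139)) = sqrt(720 + (18864/139 - 1656*I*sqrt(5)/139)) = sqrt(118944/139 - 1656*I*sqrt(5)/139)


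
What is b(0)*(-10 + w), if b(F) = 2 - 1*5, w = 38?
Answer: -84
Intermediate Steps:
b(F) = -3 (b(F) = 2 - 5 = -3)
b(0)*(-10 + w) = -3*(-10 + 38) = -3*28 = -84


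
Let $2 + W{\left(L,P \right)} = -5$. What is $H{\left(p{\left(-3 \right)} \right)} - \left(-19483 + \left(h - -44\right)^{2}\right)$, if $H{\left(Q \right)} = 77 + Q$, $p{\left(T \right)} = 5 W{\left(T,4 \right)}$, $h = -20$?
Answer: $18949$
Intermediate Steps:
$W{\left(L,P \right)} = -7$ ($W{\left(L,P \right)} = -2 - 5 = -7$)
$p{\left(T \right)} = -35$ ($p{\left(T \right)} = 5 \left(-7\right) = -35$)
$H{\left(p{\left(-3 \right)} \right)} - \left(-19483 + \left(h - -44\right)^{2}\right) = \left(77 - 35\right) + \left(19483 - \left(-20 - -44\right)^{2}\right) = 42 + \left(19483 - \left(-20 + 44\right)^{2}\right) = 42 + \left(19483 - 24^{2}\right) = 42 + \left(19483 - 576\right) = 42 + 18907 = 18949$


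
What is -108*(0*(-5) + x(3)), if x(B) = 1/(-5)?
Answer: 108/5 ≈ 21.600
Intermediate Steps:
x(B) = -1/5
-108*(0*(-5) + x(3)) = -108*(0*(-5) - 1/5) = -108*(0 - 1/5) = -108*(-1/5) = 108/5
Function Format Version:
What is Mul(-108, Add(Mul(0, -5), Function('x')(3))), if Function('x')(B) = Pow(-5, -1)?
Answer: Rational(108, 5) ≈ 21.600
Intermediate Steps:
Function('x')(B) = Rational(-1, 5)
Mul(-108, Add(Mul(0, -5), Function('x')(3))) = Mul(-108, Add(Mul(0, -5), Rational(-1, 5))) = Mul(-108, Add(0, Rational(-1, 5))) = Mul(-108, Rational(-1, 5)) = Rational(108, 5)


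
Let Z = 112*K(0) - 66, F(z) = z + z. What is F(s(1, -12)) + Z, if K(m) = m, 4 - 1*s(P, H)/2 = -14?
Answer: 6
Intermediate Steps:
s(P, H) = 36 (s(P, H) = 8 - 2*(-14) = 8 + 28 = 36)
F(z) = 2*z
Z = -66 (Z = 112*0 - 66 = 0 - 66 = -66)
F(s(1, -12)) + Z = 2*36 - 66 = 72 - 66 = 6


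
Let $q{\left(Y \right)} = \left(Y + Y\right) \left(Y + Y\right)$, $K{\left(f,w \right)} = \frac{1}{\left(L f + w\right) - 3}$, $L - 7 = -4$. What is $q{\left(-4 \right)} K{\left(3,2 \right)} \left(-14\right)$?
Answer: $-112$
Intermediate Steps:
$L = 3$ ($L = 7 - 4 = 3$)
$K{\left(f,w \right)} = \frac{1}{-3 + w + 3 f}$ ($K{\left(f,w \right)} = \frac{1}{\left(3 f + w\right) - 3} = \frac{1}{\left(w + 3 f\right) - 3} = \frac{1}{-3 + w + 3 f}$)
$q{\left(Y \right)} = 4 Y^{2}$ ($q{\left(Y \right)} = 2 Y 2 Y = 4 Y^{2}$)
$q{\left(-4 \right)} K{\left(3,2 \right)} \left(-14\right) = \frac{4 \left(-4\right)^{2}}{-3 + 2 + 3 \cdot 3} \left(-14\right) = \frac{4 \cdot 16}{-3 + 2 + 9} \left(-14\right) = \frac{64}{8} \left(-14\right) = 64 \cdot \frac{1}{8} \left(-14\right) = 8 \left(-14\right) = -112$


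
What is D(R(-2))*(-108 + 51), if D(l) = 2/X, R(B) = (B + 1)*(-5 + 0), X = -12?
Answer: 19/2 ≈ 9.5000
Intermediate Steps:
R(B) = -5 - 5*B (R(B) = (1 + B)*(-5) = -5 - 5*B)
D(l) = -⅙ (D(l) = 2/(-12) = 2*(-1/12) = -⅙)
D(R(-2))*(-108 + 51) = -(-108 + 51)/6 = -⅙*(-57) = 19/2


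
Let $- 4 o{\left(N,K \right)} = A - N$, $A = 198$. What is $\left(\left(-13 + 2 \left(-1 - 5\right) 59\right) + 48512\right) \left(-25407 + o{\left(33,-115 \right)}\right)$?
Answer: $- \frac{4864789263}{4} \approx -1.2162 \cdot 10^{9}$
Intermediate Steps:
$o{\left(N,K \right)} = - \frac{99}{2} + \frac{N}{4}$ ($o{\left(N,K \right)} = - \frac{198 - N}{4} = - \frac{99}{2} + \frac{N}{4}$)
$\left(\left(-13 + 2 \left(-1 - 5\right) 59\right) + 48512\right) \left(-25407 + o{\left(33,-115 \right)}\right) = \left(\left(-13 + 2 \left(-1 - 5\right) 59\right) + 48512\right) \left(-25407 + \left(- \frac{99}{2} + \frac{1}{4} \cdot 33\right)\right) = \left(\left(-13 + 2 \left(-6\right) 59\right) + 48512\right) \left(-25407 + \left(- \frac{99}{2} + \frac{33}{4}\right)\right) = \left(\left(-13 - 708\right) + 48512\right) \left(-25407 - \frac{165}{4}\right) = \left(\left(-13 - 708\right) + 48512\right) \left(- \frac{101793}{4}\right) = \left(-721 + 48512\right) \left(- \frac{101793}{4}\right) = 47791 \left(- \frac{101793}{4}\right) = - \frac{4864789263}{4}$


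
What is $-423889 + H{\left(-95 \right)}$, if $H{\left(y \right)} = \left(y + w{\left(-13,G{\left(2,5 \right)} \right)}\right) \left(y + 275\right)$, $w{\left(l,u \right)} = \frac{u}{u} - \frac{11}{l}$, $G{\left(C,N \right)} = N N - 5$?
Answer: $- \frac{5728537}{13} \approx -4.4066 \cdot 10^{5}$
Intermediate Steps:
$G{\left(C,N \right)} = -5 + N^{2}$ ($G{\left(C,N \right)} = N^{2} - 5 = -5 + N^{2}$)
$w{\left(l,u \right)} = 1 - \frac{11}{l}$
$H{\left(y \right)} = \left(275 + y\right) \left(\frac{24}{13} + y\right)$ ($H{\left(y \right)} = \left(y + \frac{-11 - 13}{-13}\right) \left(y + 275\right) = \left(y - - \frac{24}{13}\right) \left(275 + y\right) = \left(y + \frac{24}{13}\right) \left(275 + y\right) = \left(\frac{24}{13} + y\right) \left(275 + y\right) = \left(275 + y\right) \left(\frac{24}{13} + y\right)$)
$-423889 + H{\left(-95 \right)} = -423889 + \left(\frac{6600}{13} + \left(-95\right)^{2} + \frac{3599}{13} \left(-95\right)\right) = -423889 + \left(\frac{6600}{13} + 9025 - \frac{341905}{13}\right) = -423889 - \frac{217980}{13} = - \frac{5728537}{13}$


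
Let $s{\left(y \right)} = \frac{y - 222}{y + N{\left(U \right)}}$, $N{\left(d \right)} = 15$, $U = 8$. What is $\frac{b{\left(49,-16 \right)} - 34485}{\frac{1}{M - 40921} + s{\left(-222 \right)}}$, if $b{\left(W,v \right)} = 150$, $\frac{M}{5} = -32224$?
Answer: $- \frac{159552787905}{9967333} \approx -16008.0$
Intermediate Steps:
$M = -161120$ ($M = 5 \left(-32224\right) = -161120$)
$s{\left(y \right)} = \frac{-222 + y}{15 + y}$ ($s{\left(y \right)} = \frac{y - 222}{y + 15} = \frac{-222 + y}{15 + y}$)
$\frac{b{\left(49,-16 \right)} - 34485}{\frac{1}{M - 40921} + s{\left(-222 \right)}} = \frac{150 - 34485}{\frac{1}{-161120 - 40921} + \frac{-222 - 222}{15 - 222}} = - \frac{34335}{\frac{1}{-202041} + \frac{1}{-207} \left(-444\right)} = - \frac{34335}{- \frac{1}{202041} - - \frac{148}{69}} = - \frac{34335}{- \frac{1}{202041} + \frac{148}{69}} = - \frac{34335}{\frac{9967333}{4646943}} = \left(-34335\right) \frac{4646943}{9967333} = - \frac{159552787905}{9967333}$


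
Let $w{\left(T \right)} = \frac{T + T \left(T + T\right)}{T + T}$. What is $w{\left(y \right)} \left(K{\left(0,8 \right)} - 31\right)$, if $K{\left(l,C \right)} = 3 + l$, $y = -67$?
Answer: $1862$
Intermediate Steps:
$w{\left(T \right)} = \frac{T + 2 T^{2}}{2 T}$ ($w{\left(T \right)} = \frac{T + T 2 T}{2 T} = \left(T + 2 T^{2}\right) \frac{1}{2 T} = \frac{T + 2 T^{2}}{2 T}$)
$w{\left(y \right)} \left(K{\left(0,8 \right)} - 31\right) = \left(\frac{1}{2} - 67\right) \left(\left(3 + 0\right) - 31\right) = - \frac{133 \left(3 - 31\right)}{2} = \left(- \frac{133}{2}\right) \left(-28\right) = 1862$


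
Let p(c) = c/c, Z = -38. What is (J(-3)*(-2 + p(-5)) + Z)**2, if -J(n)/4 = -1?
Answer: 1764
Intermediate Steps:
J(n) = 4 (J(n) = -4*(-1) = 4)
p(c) = 1
(J(-3)*(-2 + p(-5)) + Z)**2 = (4*(-2 + 1) - 38)**2 = (4*(-1) - 38)**2 = (-4 - 38)**2 = (-42)**2 = 1764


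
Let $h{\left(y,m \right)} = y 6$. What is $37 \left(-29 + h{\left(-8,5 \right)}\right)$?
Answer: $-2849$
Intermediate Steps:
$h{\left(y,m \right)} = 6 y$
$37 \left(-29 + h{\left(-8,5 \right)}\right) = 37 \left(-29 + 6 \left(-8\right)\right) = 37 \left(-29 - 48\right) = 37 \left(-77\right) = -2849$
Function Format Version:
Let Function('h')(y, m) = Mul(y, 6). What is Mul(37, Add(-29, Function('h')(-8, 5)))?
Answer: -2849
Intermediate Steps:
Function('h')(y, m) = Mul(6, y)
Mul(37, Add(-29, Function('h')(-8, 5))) = Mul(37, Add(-29, Mul(6, -8))) = Mul(37, Add(-29, -48)) = Mul(37, -77) = -2849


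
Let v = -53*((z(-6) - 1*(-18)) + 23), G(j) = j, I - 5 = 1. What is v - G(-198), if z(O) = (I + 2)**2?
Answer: -5367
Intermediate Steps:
I = 6 (I = 5 + 1 = 6)
z(O) = 64 (z(O) = (6 + 2)**2 = 8**2 = 64)
v = -5565 (v = -53*((64 - 1*(-18)) + 23) = -53*((64 + 18) + 23) = -53*(82 + 23) = -53*105 = -5565)
v - G(-198) = -5565 - 1*(-198) = -5565 + 198 = -5367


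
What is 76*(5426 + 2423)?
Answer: 596524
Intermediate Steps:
76*(5426 + 2423) = 76*7849 = 596524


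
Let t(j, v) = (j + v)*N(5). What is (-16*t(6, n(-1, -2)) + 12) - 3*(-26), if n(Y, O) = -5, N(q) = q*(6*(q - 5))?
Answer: 90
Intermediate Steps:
N(q) = q*(-30 + 6*q) (N(q) = q*(6*(-5 + q)) = q*(-30 + 6*q))
t(j, v) = 0 (t(j, v) = (j + v)*(6*5*(-5 + 5)) = (j + v)*(6*5*0) = (j + v)*0 = 0)
(-16*t(6, n(-1, -2)) + 12) - 3*(-26) = (-16*0 + 12) - 3*(-26) = (0 + 12) + 78 = 12 + 78 = 90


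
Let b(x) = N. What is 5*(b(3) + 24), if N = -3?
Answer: 105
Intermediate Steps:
b(x) = -3
5*(b(3) + 24) = 5*(-3 + 24) = 5*21 = 105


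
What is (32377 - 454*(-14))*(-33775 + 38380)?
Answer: 178365465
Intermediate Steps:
(32377 - 454*(-14))*(-33775 + 38380) = (32377 + 6356)*4605 = 38733*4605 = 178365465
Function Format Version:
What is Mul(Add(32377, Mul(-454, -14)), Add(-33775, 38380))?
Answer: 178365465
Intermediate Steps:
Mul(Add(32377, Mul(-454, -14)), Add(-33775, 38380)) = Mul(Add(32377, 6356), 4605) = Mul(38733, 4605) = 178365465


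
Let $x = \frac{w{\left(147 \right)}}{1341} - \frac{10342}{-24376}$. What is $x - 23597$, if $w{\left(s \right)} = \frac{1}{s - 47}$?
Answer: $- \frac{4820812275539}{204301350} \approx -23597.0$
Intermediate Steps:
$w{\left(s \right)} = \frac{1}{-47 + s}$
$x = \frac{86680411}{204301350}$ ($x = \frac{1}{\left(-47 + 147\right) 1341} - \frac{10342}{-24376} = \frac{1}{100} \cdot \frac{1}{1341} - - \frac{5171}{12188} = \frac{1}{100} \cdot \frac{1}{1341} + \frac{5171}{12188} = \frac{1}{134100} + \frac{5171}{12188} = \frac{86680411}{204301350} \approx 0.42428$)
$x - 23597 = \frac{86680411}{204301350} - 23597 = - \frac{4820812275539}{204301350}$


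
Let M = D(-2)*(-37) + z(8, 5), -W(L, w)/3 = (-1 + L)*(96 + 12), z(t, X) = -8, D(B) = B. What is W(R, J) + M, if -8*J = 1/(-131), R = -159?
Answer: 51906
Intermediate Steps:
J = 1/1048 (J = -1/8/(-131) = -1/8*(-1/131) = 1/1048 ≈ 0.00095420)
W(L, w) = 324 - 324*L (W(L, w) = -3*(-1 + L)*(96 + 12) = -3*(-1 + L)*108 = -3*(-108 + 108*L) = 324 - 324*L)
M = 66 (M = -2*(-37) - 8 = 74 - 8 = 66)
W(R, J) + M = (324 - 324*(-159)) + 66 = (324 + 51516) + 66 = 51840 + 66 = 51906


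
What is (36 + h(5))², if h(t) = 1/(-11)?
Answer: 156025/121 ≈ 1289.5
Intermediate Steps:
h(t) = -1/11
(36 + h(5))² = (36 - 1/11)² = (395/11)² = 156025/121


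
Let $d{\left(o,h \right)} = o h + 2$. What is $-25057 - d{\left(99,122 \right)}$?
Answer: $-37137$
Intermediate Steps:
$d{\left(o,h \right)} = 2 + h o$ ($d{\left(o,h \right)} = h o + 2 = 2 + h o$)
$-25057 - d{\left(99,122 \right)} = -25057 - \left(2 + 122 \cdot 99\right) = -25057 - \left(2 + 12078\right) = -25057 - 12080 = -37137$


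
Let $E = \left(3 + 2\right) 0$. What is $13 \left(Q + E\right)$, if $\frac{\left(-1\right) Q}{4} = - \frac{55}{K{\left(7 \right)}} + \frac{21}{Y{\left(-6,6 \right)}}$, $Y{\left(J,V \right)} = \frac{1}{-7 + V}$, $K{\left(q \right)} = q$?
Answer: $\frac{10504}{7} \approx 1500.6$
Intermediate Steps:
$E = 0$ ($E = 5 \cdot 0 = 0$)
$Q = \frac{808}{7}$ ($Q = - 4 \left(- \frac{55}{7} + \frac{21}{\frac{1}{-7 + 6}}\right) = - 4 \left(\left(-55\right) \frac{1}{7} + \frac{21}{\frac{1}{-1}}\right) = - 4 \left(- \frac{55}{7} + \frac{21}{-1}\right) = - 4 \left(- \frac{55}{7} + 21 \left(-1\right)\right) = - 4 \left(- \frac{55}{7} - 21\right) = \left(-4\right) \left(- \frac{202}{7}\right) = \frac{808}{7} \approx 115.43$)
$13 \left(Q + E\right) = 13 \left(\frac{808}{7} + 0\right) = 13 \cdot \frac{808}{7} = \frac{10504}{7}$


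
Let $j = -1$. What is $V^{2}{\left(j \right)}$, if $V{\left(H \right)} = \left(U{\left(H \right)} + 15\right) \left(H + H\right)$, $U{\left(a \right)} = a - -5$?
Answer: $1444$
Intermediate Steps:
$U{\left(a \right)} = 5 + a$ ($U{\left(a \right)} = a + 5 = 5 + a$)
$V{\left(H \right)} = 2 H \left(20 + H\right)$ ($V{\left(H \right)} = \left(\left(5 + H\right) + 15\right) \left(H + H\right) = \left(20 + H\right) 2 H = 2 H \left(20 + H\right)$)
$V^{2}{\left(j \right)} = \left(2 \left(-1\right) \left(20 - 1\right)\right)^{2} = \left(2 \left(-1\right) 19\right)^{2} = \left(-38\right)^{2} = 1444$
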